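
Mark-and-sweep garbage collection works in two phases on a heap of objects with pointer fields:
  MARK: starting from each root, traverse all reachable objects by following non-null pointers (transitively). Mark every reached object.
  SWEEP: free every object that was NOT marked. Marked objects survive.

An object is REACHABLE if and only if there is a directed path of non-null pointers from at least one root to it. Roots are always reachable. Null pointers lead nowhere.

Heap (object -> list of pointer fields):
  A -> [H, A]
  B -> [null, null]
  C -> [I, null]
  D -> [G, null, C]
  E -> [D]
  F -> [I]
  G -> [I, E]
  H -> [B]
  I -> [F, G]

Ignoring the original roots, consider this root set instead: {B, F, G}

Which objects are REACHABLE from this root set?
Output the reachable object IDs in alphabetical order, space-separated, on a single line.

Roots: B F G
Mark B: refs=null null, marked=B
Mark F: refs=I, marked=B F
Mark G: refs=I E, marked=B F G
Mark I: refs=F G, marked=B F G I
Mark E: refs=D, marked=B E F G I
Mark D: refs=G null C, marked=B D E F G I
Mark C: refs=I null, marked=B C D E F G I
Unmarked (collected): A H

Answer: B C D E F G I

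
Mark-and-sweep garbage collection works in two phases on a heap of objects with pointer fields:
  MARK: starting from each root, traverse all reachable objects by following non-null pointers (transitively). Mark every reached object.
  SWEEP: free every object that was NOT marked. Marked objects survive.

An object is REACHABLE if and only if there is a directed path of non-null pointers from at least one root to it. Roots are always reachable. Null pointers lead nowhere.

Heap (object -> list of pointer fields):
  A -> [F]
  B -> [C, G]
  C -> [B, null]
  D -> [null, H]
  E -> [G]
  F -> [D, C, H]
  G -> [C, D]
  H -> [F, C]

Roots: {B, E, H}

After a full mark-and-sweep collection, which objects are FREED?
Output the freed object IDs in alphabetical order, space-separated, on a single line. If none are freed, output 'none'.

Roots: B E H
Mark B: refs=C G, marked=B
Mark E: refs=G, marked=B E
Mark H: refs=F C, marked=B E H
Mark C: refs=B null, marked=B C E H
Mark G: refs=C D, marked=B C E G H
Mark F: refs=D C H, marked=B C E F G H
Mark D: refs=null H, marked=B C D E F G H
Unmarked (collected): A

Answer: A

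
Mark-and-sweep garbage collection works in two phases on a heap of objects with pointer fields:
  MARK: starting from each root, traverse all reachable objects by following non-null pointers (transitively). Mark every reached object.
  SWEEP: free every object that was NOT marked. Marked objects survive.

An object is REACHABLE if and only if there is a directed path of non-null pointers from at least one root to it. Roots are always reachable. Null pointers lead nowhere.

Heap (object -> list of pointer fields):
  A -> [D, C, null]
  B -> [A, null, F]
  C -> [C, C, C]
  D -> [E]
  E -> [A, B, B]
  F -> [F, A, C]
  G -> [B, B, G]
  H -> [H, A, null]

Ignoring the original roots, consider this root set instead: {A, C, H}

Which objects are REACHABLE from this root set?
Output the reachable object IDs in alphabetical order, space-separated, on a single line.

Roots: A C H
Mark A: refs=D C null, marked=A
Mark C: refs=C C C, marked=A C
Mark H: refs=H A null, marked=A C H
Mark D: refs=E, marked=A C D H
Mark E: refs=A B B, marked=A C D E H
Mark B: refs=A null F, marked=A B C D E H
Mark F: refs=F A C, marked=A B C D E F H
Unmarked (collected): G

Answer: A B C D E F H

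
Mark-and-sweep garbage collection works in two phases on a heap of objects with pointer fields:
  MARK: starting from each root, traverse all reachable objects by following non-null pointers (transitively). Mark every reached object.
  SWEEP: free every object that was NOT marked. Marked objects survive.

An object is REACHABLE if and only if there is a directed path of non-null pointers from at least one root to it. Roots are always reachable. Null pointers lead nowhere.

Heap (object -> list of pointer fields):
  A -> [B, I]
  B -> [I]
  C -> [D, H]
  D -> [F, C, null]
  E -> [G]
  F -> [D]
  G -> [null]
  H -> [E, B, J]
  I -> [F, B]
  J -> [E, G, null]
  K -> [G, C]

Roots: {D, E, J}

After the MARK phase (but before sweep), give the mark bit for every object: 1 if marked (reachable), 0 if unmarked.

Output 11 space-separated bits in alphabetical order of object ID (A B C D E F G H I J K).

Answer: 0 1 1 1 1 1 1 1 1 1 0

Derivation:
Roots: D E J
Mark D: refs=F C null, marked=D
Mark E: refs=G, marked=D E
Mark J: refs=E G null, marked=D E J
Mark F: refs=D, marked=D E F J
Mark C: refs=D H, marked=C D E F J
Mark G: refs=null, marked=C D E F G J
Mark H: refs=E B J, marked=C D E F G H J
Mark B: refs=I, marked=B C D E F G H J
Mark I: refs=F B, marked=B C D E F G H I J
Unmarked (collected): A K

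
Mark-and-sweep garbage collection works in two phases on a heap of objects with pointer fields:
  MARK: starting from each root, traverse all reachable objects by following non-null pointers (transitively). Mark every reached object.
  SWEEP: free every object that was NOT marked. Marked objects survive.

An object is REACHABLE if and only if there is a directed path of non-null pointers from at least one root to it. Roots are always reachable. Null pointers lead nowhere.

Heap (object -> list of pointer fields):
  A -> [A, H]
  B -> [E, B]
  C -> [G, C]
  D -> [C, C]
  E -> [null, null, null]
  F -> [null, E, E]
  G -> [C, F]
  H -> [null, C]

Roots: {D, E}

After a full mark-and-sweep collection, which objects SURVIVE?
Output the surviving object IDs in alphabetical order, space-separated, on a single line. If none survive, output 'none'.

Answer: C D E F G

Derivation:
Roots: D E
Mark D: refs=C C, marked=D
Mark E: refs=null null null, marked=D E
Mark C: refs=G C, marked=C D E
Mark G: refs=C F, marked=C D E G
Mark F: refs=null E E, marked=C D E F G
Unmarked (collected): A B H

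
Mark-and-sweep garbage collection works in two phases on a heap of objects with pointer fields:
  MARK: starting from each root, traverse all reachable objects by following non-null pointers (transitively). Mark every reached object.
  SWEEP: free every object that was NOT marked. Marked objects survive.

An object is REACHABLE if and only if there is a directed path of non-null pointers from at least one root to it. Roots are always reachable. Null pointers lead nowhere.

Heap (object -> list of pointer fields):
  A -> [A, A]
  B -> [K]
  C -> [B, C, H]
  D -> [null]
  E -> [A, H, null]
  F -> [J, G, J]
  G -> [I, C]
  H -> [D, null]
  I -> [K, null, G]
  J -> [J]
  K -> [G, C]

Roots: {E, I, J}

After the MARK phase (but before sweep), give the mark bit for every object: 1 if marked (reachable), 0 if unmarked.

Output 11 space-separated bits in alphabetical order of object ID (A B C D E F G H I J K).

Roots: E I J
Mark E: refs=A H null, marked=E
Mark I: refs=K null G, marked=E I
Mark J: refs=J, marked=E I J
Mark A: refs=A A, marked=A E I J
Mark H: refs=D null, marked=A E H I J
Mark K: refs=G C, marked=A E H I J K
Mark G: refs=I C, marked=A E G H I J K
Mark D: refs=null, marked=A D E G H I J K
Mark C: refs=B C H, marked=A C D E G H I J K
Mark B: refs=K, marked=A B C D E G H I J K
Unmarked (collected): F

Answer: 1 1 1 1 1 0 1 1 1 1 1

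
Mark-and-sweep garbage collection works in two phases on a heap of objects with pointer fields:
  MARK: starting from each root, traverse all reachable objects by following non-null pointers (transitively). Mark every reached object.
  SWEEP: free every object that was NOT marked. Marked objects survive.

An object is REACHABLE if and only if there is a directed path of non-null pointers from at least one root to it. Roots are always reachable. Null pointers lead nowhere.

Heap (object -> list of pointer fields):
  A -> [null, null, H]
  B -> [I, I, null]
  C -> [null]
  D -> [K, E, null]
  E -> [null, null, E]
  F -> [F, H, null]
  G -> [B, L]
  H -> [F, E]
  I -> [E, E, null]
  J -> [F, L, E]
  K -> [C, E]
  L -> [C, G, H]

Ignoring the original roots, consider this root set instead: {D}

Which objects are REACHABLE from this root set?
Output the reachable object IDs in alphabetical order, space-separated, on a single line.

Roots: D
Mark D: refs=K E null, marked=D
Mark K: refs=C E, marked=D K
Mark E: refs=null null E, marked=D E K
Mark C: refs=null, marked=C D E K
Unmarked (collected): A B F G H I J L

Answer: C D E K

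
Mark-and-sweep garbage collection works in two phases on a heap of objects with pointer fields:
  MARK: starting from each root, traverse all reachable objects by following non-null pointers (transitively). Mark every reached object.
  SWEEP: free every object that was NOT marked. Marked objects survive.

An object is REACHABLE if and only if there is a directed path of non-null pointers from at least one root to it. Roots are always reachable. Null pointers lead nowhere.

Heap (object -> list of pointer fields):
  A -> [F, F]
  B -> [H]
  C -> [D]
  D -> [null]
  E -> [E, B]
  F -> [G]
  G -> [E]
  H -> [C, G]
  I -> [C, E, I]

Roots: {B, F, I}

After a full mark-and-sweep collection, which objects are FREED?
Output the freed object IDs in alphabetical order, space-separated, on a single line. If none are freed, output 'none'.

Answer: A

Derivation:
Roots: B F I
Mark B: refs=H, marked=B
Mark F: refs=G, marked=B F
Mark I: refs=C E I, marked=B F I
Mark H: refs=C G, marked=B F H I
Mark G: refs=E, marked=B F G H I
Mark C: refs=D, marked=B C F G H I
Mark E: refs=E B, marked=B C E F G H I
Mark D: refs=null, marked=B C D E F G H I
Unmarked (collected): A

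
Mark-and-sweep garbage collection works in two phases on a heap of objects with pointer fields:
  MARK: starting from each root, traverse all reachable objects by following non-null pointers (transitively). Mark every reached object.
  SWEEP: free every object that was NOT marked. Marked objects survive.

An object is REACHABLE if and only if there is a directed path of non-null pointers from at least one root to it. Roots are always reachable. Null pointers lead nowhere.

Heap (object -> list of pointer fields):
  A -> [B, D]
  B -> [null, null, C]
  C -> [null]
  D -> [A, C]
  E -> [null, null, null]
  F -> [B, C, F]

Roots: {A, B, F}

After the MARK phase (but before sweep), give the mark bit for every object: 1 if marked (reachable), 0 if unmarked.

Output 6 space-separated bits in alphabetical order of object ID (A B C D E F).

Answer: 1 1 1 1 0 1

Derivation:
Roots: A B F
Mark A: refs=B D, marked=A
Mark B: refs=null null C, marked=A B
Mark F: refs=B C F, marked=A B F
Mark D: refs=A C, marked=A B D F
Mark C: refs=null, marked=A B C D F
Unmarked (collected): E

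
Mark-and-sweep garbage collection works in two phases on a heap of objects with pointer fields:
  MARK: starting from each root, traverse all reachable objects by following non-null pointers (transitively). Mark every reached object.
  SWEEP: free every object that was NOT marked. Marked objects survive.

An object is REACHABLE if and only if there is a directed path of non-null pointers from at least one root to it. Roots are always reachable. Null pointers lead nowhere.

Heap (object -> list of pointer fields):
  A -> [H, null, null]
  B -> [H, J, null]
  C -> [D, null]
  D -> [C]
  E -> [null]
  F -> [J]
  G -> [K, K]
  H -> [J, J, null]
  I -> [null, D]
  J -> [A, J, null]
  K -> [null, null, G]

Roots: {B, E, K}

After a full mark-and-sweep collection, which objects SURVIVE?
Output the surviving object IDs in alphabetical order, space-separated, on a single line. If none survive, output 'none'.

Answer: A B E G H J K

Derivation:
Roots: B E K
Mark B: refs=H J null, marked=B
Mark E: refs=null, marked=B E
Mark K: refs=null null G, marked=B E K
Mark H: refs=J J null, marked=B E H K
Mark J: refs=A J null, marked=B E H J K
Mark G: refs=K K, marked=B E G H J K
Mark A: refs=H null null, marked=A B E G H J K
Unmarked (collected): C D F I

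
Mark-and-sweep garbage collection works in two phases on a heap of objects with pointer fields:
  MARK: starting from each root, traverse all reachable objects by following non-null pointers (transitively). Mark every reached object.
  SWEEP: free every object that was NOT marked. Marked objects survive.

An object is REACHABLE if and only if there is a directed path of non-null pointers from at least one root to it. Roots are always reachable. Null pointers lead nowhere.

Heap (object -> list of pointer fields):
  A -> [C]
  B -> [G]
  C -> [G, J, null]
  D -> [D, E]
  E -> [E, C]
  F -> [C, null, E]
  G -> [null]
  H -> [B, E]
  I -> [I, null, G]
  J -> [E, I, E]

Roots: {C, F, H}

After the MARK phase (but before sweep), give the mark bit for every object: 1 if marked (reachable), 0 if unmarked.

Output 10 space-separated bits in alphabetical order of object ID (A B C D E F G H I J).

Roots: C F H
Mark C: refs=G J null, marked=C
Mark F: refs=C null E, marked=C F
Mark H: refs=B E, marked=C F H
Mark G: refs=null, marked=C F G H
Mark J: refs=E I E, marked=C F G H J
Mark E: refs=E C, marked=C E F G H J
Mark B: refs=G, marked=B C E F G H J
Mark I: refs=I null G, marked=B C E F G H I J
Unmarked (collected): A D

Answer: 0 1 1 0 1 1 1 1 1 1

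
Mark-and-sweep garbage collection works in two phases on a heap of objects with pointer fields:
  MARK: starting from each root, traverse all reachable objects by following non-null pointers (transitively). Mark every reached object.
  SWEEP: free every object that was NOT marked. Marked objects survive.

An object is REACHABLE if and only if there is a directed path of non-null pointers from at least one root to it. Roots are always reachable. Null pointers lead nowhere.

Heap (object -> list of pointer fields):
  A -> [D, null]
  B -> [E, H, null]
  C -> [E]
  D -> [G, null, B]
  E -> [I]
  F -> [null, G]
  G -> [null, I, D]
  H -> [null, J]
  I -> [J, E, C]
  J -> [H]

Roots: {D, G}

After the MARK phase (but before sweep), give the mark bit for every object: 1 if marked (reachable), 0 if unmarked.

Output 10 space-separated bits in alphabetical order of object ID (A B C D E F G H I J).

Roots: D G
Mark D: refs=G null B, marked=D
Mark G: refs=null I D, marked=D G
Mark B: refs=E H null, marked=B D G
Mark I: refs=J E C, marked=B D G I
Mark E: refs=I, marked=B D E G I
Mark H: refs=null J, marked=B D E G H I
Mark J: refs=H, marked=B D E G H I J
Mark C: refs=E, marked=B C D E G H I J
Unmarked (collected): A F

Answer: 0 1 1 1 1 0 1 1 1 1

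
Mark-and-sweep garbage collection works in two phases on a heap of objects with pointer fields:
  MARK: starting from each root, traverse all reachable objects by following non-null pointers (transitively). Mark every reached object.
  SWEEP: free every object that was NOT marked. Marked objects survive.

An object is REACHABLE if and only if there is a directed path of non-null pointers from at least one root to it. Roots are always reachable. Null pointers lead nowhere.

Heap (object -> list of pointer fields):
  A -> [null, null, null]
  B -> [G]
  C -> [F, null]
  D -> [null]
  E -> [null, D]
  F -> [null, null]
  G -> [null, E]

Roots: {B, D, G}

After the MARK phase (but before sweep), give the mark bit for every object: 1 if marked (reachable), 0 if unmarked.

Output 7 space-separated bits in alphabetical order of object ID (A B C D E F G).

Roots: B D G
Mark B: refs=G, marked=B
Mark D: refs=null, marked=B D
Mark G: refs=null E, marked=B D G
Mark E: refs=null D, marked=B D E G
Unmarked (collected): A C F

Answer: 0 1 0 1 1 0 1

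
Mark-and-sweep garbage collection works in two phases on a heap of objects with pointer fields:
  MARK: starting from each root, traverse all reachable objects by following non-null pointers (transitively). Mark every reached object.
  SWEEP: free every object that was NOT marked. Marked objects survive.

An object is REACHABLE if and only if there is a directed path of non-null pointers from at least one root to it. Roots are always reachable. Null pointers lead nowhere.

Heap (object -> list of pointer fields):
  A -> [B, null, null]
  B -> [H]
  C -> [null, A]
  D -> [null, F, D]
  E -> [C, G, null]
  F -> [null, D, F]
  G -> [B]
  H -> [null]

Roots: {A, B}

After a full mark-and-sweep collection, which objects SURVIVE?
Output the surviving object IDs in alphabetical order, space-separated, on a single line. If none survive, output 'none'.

Answer: A B H

Derivation:
Roots: A B
Mark A: refs=B null null, marked=A
Mark B: refs=H, marked=A B
Mark H: refs=null, marked=A B H
Unmarked (collected): C D E F G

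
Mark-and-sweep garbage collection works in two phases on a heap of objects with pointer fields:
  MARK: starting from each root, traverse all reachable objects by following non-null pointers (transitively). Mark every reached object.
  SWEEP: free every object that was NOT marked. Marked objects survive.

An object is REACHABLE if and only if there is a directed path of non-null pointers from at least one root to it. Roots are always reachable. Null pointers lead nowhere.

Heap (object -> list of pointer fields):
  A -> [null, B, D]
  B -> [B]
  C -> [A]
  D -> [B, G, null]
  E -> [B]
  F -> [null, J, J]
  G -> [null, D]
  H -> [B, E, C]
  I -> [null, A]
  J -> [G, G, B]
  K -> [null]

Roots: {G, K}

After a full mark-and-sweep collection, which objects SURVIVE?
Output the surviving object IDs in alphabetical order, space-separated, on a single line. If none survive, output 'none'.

Roots: G K
Mark G: refs=null D, marked=G
Mark K: refs=null, marked=G K
Mark D: refs=B G null, marked=D G K
Mark B: refs=B, marked=B D G K
Unmarked (collected): A C E F H I J

Answer: B D G K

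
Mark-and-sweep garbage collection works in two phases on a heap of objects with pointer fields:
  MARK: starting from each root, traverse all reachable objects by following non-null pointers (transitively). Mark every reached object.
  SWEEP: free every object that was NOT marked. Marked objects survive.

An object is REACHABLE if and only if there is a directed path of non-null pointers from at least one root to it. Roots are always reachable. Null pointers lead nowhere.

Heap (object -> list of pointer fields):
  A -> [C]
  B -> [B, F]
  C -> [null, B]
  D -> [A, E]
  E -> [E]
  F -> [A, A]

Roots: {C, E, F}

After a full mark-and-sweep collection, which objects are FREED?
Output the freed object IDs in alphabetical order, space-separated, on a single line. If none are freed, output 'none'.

Roots: C E F
Mark C: refs=null B, marked=C
Mark E: refs=E, marked=C E
Mark F: refs=A A, marked=C E F
Mark B: refs=B F, marked=B C E F
Mark A: refs=C, marked=A B C E F
Unmarked (collected): D

Answer: D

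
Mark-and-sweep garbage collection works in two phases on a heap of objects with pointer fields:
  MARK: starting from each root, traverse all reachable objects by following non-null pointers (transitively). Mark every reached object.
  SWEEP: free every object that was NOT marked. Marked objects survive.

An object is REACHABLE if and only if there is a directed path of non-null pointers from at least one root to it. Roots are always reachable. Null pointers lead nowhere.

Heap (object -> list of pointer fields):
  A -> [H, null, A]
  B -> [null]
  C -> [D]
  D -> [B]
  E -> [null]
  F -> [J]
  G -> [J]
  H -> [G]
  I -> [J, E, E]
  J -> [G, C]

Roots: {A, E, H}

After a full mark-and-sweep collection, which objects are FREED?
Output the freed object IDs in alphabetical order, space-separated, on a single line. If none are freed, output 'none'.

Roots: A E H
Mark A: refs=H null A, marked=A
Mark E: refs=null, marked=A E
Mark H: refs=G, marked=A E H
Mark G: refs=J, marked=A E G H
Mark J: refs=G C, marked=A E G H J
Mark C: refs=D, marked=A C E G H J
Mark D: refs=B, marked=A C D E G H J
Mark B: refs=null, marked=A B C D E G H J
Unmarked (collected): F I

Answer: F I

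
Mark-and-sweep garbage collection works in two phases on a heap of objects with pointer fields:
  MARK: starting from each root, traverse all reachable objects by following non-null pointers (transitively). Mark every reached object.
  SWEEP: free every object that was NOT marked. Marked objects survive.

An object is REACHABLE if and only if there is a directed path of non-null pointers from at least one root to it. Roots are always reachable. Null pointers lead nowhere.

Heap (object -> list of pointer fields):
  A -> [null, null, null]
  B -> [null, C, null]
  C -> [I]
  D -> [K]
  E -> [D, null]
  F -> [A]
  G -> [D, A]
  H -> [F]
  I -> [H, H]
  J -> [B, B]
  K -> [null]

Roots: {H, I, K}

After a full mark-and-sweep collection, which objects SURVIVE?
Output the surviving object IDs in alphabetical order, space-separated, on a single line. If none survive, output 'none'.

Answer: A F H I K

Derivation:
Roots: H I K
Mark H: refs=F, marked=H
Mark I: refs=H H, marked=H I
Mark K: refs=null, marked=H I K
Mark F: refs=A, marked=F H I K
Mark A: refs=null null null, marked=A F H I K
Unmarked (collected): B C D E G J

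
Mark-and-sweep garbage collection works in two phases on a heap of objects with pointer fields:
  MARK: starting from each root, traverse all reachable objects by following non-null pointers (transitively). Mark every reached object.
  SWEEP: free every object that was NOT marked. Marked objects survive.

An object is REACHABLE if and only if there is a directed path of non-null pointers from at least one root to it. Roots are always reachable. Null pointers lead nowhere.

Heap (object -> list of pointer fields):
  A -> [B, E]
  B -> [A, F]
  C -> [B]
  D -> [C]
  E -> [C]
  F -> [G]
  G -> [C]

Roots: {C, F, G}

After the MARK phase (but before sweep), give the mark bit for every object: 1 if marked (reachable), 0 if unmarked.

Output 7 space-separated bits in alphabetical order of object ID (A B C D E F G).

Roots: C F G
Mark C: refs=B, marked=C
Mark F: refs=G, marked=C F
Mark G: refs=C, marked=C F G
Mark B: refs=A F, marked=B C F G
Mark A: refs=B E, marked=A B C F G
Mark E: refs=C, marked=A B C E F G
Unmarked (collected): D

Answer: 1 1 1 0 1 1 1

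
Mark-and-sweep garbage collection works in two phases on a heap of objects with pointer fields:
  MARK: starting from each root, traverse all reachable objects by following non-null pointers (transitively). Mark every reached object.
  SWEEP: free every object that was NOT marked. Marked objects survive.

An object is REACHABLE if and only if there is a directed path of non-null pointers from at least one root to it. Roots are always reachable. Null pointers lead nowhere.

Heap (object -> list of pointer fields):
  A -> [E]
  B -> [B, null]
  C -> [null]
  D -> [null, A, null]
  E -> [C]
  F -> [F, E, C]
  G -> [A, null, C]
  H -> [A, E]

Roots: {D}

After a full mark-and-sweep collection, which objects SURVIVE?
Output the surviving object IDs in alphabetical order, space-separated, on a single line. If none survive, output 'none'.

Answer: A C D E

Derivation:
Roots: D
Mark D: refs=null A null, marked=D
Mark A: refs=E, marked=A D
Mark E: refs=C, marked=A D E
Mark C: refs=null, marked=A C D E
Unmarked (collected): B F G H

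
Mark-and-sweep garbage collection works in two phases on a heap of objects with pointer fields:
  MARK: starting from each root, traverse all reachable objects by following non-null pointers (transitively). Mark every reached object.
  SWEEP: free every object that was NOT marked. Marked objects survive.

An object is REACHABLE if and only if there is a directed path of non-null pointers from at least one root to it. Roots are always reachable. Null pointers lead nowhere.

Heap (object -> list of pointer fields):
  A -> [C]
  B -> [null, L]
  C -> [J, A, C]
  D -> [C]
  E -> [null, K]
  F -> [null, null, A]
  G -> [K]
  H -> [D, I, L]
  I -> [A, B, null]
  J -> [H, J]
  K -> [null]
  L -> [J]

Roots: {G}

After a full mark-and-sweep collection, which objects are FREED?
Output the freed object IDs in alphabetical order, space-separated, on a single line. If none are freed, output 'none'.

Answer: A B C D E F H I J L

Derivation:
Roots: G
Mark G: refs=K, marked=G
Mark K: refs=null, marked=G K
Unmarked (collected): A B C D E F H I J L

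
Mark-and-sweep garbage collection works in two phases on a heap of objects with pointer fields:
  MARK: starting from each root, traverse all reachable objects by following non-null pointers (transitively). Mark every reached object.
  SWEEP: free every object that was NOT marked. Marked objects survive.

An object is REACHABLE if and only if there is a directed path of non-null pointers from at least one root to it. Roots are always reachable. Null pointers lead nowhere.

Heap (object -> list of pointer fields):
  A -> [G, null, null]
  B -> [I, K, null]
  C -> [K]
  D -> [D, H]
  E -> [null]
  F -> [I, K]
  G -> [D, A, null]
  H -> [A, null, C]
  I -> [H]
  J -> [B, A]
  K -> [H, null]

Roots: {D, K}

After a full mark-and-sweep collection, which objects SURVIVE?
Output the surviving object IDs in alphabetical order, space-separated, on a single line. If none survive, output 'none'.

Roots: D K
Mark D: refs=D H, marked=D
Mark K: refs=H null, marked=D K
Mark H: refs=A null C, marked=D H K
Mark A: refs=G null null, marked=A D H K
Mark C: refs=K, marked=A C D H K
Mark G: refs=D A null, marked=A C D G H K
Unmarked (collected): B E F I J

Answer: A C D G H K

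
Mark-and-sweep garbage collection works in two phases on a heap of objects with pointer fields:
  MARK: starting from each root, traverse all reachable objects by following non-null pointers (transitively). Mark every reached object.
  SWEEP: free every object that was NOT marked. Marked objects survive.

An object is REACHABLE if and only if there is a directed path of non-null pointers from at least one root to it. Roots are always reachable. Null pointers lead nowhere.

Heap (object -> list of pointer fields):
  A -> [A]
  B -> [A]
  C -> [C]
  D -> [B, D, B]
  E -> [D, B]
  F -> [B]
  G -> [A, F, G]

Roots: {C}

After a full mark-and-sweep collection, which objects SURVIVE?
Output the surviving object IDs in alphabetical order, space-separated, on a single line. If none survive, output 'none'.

Answer: C

Derivation:
Roots: C
Mark C: refs=C, marked=C
Unmarked (collected): A B D E F G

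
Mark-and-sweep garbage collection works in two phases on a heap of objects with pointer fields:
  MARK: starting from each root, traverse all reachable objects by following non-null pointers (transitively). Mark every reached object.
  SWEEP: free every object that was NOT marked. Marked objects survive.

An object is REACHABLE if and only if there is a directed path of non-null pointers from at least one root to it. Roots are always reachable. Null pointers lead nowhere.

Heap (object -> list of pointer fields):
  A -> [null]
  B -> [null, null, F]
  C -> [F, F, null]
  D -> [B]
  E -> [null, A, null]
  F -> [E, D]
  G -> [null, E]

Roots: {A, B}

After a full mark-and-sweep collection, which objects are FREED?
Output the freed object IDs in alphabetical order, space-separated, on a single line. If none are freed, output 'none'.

Answer: C G

Derivation:
Roots: A B
Mark A: refs=null, marked=A
Mark B: refs=null null F, marked=A B
Mark F: refs=E D, marked=A B F
Mark E: refs=null A null, marked=A B E F
Mark D: refs=B, marked=A B D E F
Unmarked (collected): C G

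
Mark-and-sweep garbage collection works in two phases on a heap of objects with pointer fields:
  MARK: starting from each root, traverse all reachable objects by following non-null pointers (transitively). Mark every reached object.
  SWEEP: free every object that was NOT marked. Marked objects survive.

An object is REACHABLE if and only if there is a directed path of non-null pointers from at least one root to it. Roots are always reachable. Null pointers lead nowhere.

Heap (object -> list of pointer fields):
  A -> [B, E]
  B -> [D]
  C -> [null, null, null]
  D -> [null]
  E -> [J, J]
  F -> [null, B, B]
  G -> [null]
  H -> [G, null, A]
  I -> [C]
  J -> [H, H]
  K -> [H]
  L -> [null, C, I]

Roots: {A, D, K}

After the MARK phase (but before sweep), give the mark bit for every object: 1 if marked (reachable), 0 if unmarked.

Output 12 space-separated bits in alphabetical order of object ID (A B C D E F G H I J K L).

Answer: 1 1 0 1 1 0 1 1 0 1 1 0

Derivation:
Roots: A D K
Mark A: refs=B E, marked=A
Mark D: refs=null, marked=A D
Mark K: refs=H, marked=A D K
Mark B: refs=D, marked=A B D K
Mark E: refs=J J, marked=A B D E K
Mark H: refs=G null A, marked=A B D E H K
Mark J: refs=H H, marked=A B D E H J K
Mark G: refs=null, marked=A B D E G H J K
Unmarked (collected): C F I L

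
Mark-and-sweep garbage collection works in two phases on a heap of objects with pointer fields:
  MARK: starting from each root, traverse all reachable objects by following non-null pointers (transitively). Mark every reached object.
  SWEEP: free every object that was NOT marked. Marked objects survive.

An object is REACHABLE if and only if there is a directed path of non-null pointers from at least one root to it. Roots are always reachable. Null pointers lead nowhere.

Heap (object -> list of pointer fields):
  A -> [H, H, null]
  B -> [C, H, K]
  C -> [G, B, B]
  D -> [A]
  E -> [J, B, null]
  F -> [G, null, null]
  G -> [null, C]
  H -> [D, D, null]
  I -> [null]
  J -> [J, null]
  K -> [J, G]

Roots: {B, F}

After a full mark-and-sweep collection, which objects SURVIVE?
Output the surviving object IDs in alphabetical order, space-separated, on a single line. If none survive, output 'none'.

Roots: B F
Mark B: refs=C H K, marked=B
Mark F: refs=G null null, marked=B F
Mark C: refs=G B B, marked=B C F
Mark H: refs=D D null, marked=B C F H
Mark K: refs=J G, marked=B C F H K
Mark G: refs=null C, marked=B C F G H K
Mark D: refs=A, marked=B C D F G H K
Mark J: refs=J null, marked=B C D F G H J K
Mark A: refs=H H null, marked=A B C D F G H J K
Unmarked (collected): E I

Answer: A B C D F G H J K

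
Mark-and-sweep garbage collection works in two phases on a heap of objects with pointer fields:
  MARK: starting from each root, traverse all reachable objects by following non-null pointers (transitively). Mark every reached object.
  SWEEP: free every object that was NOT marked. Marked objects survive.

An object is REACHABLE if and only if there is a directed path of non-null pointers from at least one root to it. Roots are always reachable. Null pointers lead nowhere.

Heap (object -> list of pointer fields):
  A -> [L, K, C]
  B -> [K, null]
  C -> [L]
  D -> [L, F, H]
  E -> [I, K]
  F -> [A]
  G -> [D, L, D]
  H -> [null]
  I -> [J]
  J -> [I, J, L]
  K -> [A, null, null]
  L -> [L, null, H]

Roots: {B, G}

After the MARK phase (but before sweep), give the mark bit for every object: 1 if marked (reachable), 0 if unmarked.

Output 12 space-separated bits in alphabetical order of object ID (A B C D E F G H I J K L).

Answer: 1 1 1 1 0 1 1 1 0 0 1 1

Derivation:
Roots: B G
Mark B: refs=K null, marked=B
Mark G: refs=D L D, marked=B G
Mark K: refs=A null null, marked=B G K
Mark D: refs=L F H, marked=B D G K
Mark L: refs=L null H, marked=B D G K L
Mark A: refs=L K C, marked=A B D G K L
Mark F: refs=A, marked=A B D F G K L
Mark H: refs=null, marked=A B D F G H K L
Mark C: refs=L, marked=A B C D F G H K L
Unmarked (collected): E I J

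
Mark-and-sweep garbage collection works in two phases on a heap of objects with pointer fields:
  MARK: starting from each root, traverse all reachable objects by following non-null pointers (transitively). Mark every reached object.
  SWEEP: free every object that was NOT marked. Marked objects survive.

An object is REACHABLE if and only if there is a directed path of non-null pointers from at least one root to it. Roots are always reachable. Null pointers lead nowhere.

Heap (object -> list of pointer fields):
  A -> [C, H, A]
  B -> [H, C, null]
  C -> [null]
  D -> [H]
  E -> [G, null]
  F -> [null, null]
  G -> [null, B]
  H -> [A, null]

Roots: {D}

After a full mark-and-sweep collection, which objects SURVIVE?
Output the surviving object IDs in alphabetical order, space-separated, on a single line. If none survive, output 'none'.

Roots: D
Mark D: refs=H, marked=D
Mark H: refs=A null, marked=D H
Mark A: refs=C H A, marked=A D H
Mark C: refs=null, marked=A C D H
Unmarked (collected): B E F G

Answer: A C D H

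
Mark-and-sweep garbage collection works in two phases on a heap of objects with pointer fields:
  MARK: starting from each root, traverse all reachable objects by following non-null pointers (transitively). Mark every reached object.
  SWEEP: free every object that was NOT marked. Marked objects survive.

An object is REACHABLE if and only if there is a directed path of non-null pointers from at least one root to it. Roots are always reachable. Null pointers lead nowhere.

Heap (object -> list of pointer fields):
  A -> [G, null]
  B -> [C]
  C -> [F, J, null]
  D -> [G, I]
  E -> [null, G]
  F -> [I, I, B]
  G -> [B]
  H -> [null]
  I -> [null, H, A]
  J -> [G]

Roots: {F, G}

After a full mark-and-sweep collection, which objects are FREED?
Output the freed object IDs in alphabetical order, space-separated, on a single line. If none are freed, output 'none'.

Roots: F G
Mark F: refs=I I B, marked=F
Mark G: refs=B, marked=F G
Mark I: refs=null H A, marked=F G I
Mark B: refs=C, marked=B F G I
Mark H: refs=null, marked=B F G H I
Mark A: refs=G null, marked=A B F G H I
Mark C: refs=F J null, marked=A B C F G H I
Mark J: refs=G, marked=A B C F G H I J
Unmarked (collected): D E

Answer: D E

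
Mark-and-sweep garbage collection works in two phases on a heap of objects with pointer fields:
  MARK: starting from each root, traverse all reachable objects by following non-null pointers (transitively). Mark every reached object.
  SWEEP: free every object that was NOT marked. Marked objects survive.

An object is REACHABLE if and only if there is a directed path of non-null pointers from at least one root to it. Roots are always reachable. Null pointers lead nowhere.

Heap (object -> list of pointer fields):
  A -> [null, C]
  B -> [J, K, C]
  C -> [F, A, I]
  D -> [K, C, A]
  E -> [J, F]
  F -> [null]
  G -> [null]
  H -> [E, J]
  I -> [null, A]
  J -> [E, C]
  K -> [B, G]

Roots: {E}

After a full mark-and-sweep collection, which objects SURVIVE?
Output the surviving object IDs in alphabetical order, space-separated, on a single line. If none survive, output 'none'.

Roots: E
Mark E: refs=J F, marked=E
Mark J: refs=E C, marked=E J
Mark F: refs=null, marked=E F J
Mark C: refs=F A I, marked=C E F J
Mark A: refs=null C, marked=A C E F J
Mark I: refs=null A, marked=A C E F I J
Unmarked (collected): B D G H K

Answer: A C E F I J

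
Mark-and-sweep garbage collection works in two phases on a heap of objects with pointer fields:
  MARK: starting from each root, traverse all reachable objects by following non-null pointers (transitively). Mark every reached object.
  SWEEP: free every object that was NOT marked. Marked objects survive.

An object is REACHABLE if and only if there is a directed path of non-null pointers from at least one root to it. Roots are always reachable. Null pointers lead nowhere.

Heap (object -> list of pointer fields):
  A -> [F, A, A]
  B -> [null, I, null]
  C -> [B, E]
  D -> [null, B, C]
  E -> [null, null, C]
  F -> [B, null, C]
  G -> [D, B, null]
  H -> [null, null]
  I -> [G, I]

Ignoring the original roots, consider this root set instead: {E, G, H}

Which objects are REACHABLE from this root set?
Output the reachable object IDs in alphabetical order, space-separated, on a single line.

Roots: E G H
Mark E: refs=null null C, marked=E
Mark G: refs=D B null, marked=E G
Mark H: refs=null null, marked=E G H
Mark C: refs=B E, marked=C E G H
Mark D: refs=null B C, marked=C D E G H
Mark B: refs=null I null, marked=B C D E G H
Mark I: refs=G I, marked=B C D E G H I
Unmarked (collected): A F

Answer: B C D E G H I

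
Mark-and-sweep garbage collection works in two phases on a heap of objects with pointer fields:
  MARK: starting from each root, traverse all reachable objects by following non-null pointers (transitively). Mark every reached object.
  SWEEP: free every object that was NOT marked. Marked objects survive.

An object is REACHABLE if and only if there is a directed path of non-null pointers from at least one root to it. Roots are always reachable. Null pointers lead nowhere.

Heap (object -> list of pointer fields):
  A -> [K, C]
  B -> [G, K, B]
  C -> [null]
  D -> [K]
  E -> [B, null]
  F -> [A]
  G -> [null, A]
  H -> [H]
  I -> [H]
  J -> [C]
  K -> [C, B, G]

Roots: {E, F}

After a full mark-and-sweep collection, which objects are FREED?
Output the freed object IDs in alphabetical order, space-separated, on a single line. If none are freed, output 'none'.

Roots: E F
Mark E: refs=B null, marked=E
Mark F: refs=A, marked=E F
Mark B: refs=G K B, marked=B E F
Mark A: refs=K C, marked=A B E F
Mark G: refs=null A, marked=A B E F G
Mark K: refs=C B G, marked=A B E F G K
Mark C: refs=null, marked=A B C E F G K
Unmarked (collected): D H I J

Answer: D H I J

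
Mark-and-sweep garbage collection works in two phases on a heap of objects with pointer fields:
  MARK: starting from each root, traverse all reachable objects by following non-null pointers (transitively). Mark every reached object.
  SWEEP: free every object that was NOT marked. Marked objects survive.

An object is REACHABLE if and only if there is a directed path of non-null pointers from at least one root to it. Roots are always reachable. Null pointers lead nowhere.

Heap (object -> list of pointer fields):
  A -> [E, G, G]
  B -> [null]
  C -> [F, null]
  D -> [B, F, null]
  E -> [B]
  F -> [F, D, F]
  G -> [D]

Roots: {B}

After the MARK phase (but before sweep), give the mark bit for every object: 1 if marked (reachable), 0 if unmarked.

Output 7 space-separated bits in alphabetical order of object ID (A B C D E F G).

Answer: 0 1 0 0 0 0 0

Derivation:
Roots: B
Mark B: refs=null, marked=B
Unmarked (collected): A C D E F G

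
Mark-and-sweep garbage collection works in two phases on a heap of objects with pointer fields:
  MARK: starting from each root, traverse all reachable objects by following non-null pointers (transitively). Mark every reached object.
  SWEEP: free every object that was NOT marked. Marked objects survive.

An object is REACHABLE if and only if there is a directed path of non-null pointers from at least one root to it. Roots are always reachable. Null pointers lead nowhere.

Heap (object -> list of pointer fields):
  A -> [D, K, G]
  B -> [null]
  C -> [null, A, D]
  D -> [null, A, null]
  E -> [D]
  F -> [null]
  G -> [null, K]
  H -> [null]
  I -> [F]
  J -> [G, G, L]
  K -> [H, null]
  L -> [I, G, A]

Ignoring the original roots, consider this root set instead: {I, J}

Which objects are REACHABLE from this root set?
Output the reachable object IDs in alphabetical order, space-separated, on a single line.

Answer: A D F G H I J K L

Derivation:
Roots: I J
Mark I: refs=F, marked=I
Mark J: refs=G G L, marked=I J
Mark F: refs=null, marked=F I J
Mark G: refs=null K, marked=F G I J
Mark L: refs=I G A, marked=F G I J L
Mark K: refs=H null, marked=F G I J K L
Mark A: refs=D K G, marked=A F G I J K L
Mark H: refs=null, marked=A F G H I J K L
Mark D: refs=null A null, marked=A D F G H I J K L
Unmarked (collected): B C E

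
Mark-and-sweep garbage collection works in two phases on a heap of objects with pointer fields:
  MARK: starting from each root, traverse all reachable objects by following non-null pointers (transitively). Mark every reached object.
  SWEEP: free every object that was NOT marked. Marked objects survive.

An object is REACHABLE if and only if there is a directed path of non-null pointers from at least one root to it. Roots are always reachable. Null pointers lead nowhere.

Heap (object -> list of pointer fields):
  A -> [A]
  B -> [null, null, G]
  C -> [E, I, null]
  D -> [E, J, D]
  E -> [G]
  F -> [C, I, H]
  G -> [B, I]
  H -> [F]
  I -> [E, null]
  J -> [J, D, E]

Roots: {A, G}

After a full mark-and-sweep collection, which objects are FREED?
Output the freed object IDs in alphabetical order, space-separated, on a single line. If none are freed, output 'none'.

Roots: A G
Mark A: refs=A, marked=A
Mark G: refs=B I, marked=A G
Mark B: refs=null null G, marked=A B G
Mark I: refs=E null, marked=A B G I
Mark E: refs=G, marked=A B E G I
Unmarked (collected): C D F H J

Answer: C D F H J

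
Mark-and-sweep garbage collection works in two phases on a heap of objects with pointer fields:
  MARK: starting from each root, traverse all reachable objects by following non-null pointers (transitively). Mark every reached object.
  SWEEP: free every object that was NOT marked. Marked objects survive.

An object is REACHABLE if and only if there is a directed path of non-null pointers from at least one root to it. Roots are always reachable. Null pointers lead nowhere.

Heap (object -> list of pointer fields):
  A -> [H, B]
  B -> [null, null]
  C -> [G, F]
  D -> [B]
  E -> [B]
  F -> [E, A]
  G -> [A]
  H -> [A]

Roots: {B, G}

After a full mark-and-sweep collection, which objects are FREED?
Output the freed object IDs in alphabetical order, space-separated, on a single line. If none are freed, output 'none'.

Roots: B G
Mark B: refs=null null, marked=B
Mark G: refs=A, marked=B G
Mark A: refs=H B, marked=A B G
Mark H: refs=A, marked=A B G H
Unmarked (collected): C D E F

Answer: C D E F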